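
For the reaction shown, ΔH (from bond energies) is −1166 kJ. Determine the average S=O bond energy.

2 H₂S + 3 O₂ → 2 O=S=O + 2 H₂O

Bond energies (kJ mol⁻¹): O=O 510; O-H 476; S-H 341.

Let D be the S=O bond energy.
Σ(broken) = 3×510 + 4×341 = 2894
Σ(formed) = 4×476 + 4×D = 1904 + 4D
ΔH = Σ(broken) − Σ(formed) = (2894) − (1904 + 4D) = +990 − 4D
Setting this equal to −1166 kJ gives 4D = 2156, so D = 539 kJ/mol.

D(S=O) ≈ 539 kJ/mol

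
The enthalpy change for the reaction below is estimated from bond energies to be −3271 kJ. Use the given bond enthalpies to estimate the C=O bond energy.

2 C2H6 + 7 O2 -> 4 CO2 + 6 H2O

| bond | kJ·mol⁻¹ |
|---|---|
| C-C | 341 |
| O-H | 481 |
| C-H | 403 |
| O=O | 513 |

Let D be the C=O bond energy.
Σ(broken) = 2×341 + 12×403 + 7×513 = 9109
Σ(formed) = 8×D + 12×481 = 5772 + 8D
ΔH = Σ(broken) − Σ(formed) = (9109) − (5772 + 8D) = +3337 − 8D
Setting this equal to −3271 kJ gives 8D = 6608, so D = 826 kJ/mol.

D(C=O) ≈ 826 kJ/mol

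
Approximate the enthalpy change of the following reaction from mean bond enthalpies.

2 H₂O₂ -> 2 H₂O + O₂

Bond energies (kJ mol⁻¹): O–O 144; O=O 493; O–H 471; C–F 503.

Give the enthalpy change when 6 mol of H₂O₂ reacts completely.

ΔH = −615 kJ

Bonds broken (reactants):
  O–H: 4 × 471 = 1884
  O–O: 2 × 144 = 288
  Σ(broken) = 2172 kJ
Bonds formed (products):
  O–H: 4 × 471 = 1884
  O=O: 1 × 493 = 493
  Σ(formed) = 2377 kJ
ΔH = Σ(broken) − Σ(formed) = 2172 − 2377 = −205 kJ
For 3× the reaction as written: 3 × (−205) = −615 kJ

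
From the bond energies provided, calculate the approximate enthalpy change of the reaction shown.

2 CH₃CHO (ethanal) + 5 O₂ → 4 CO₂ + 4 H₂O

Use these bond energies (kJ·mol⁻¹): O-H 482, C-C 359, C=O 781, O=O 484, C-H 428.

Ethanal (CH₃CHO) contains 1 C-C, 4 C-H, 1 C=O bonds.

Bonds broken (reactants):
  C-C: 2 × 359 = 718
  C-H: 8 × 428 = 3424
  C=O: 2 × 781 = 1562
  O=O: 5 × 484 = 2420
  Σ(broken) = 8124 kJ
Bonds formed (products):
  C=O: 8 × 781 = 6248
  O-H: 8 × 482 = 3856
  Σ(formed) = 10104 kJ
ΔH = Σ(broken) − Σ(formed) = 8124 − 10104 = −1980 kJ

ΔH ≈ −1980 kJ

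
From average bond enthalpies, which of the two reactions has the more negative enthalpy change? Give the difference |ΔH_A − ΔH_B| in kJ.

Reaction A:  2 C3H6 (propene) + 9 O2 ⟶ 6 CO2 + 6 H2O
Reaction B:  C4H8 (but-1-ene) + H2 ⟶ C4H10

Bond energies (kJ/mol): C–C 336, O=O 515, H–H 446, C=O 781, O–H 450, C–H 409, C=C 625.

Reaction A, by 3224 kJ

Reaction A:
  Bonds broken (reactants):
    C–C: 2 × 336 = 672
    C–H: 12 × 409 = 4908
    C=C: 2 × 625 = 1250
    O=O: 9 × 515 = 4635
    Σ(broken) = 11465 kJ
  Bonds formed (products):
    C=O: 12 × 781 = 9372
    O–H: 12 × 450 = 5400
    Σ(formed) = 14772 kJ
  ΔH_A = 11465 − 14772 = −3307 kJ
Reaction B:
  Bonds broken (reactants):
    C–C: 2 × 336 = 672
    C–H: 8 × 409 = 3272
    C=C: 1 × 625 = 625
    H–H: 1 × 446 = 446
    Σ(broken) = 5015 kJ
  Bonds formed (products):
    C–C: 3 × 336 = 1008
    C–H: 10 × 409 = 4090
    Σ(formed) = 5098 kJ
  ΔH_B = 5015 − 5098 = −83 kJ
ΔH_A − ΔH_B = −3224 kJ, so reaction A has the more negative ΔH; |ΔH_A − ΔH_B| = 3224 kJ.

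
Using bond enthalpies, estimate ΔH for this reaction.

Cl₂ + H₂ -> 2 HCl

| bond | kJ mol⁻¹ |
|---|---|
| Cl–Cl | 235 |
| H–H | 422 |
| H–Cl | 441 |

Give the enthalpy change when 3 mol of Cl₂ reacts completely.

ΔH = −675 kJ

Bonds broken (reactants):
  Cl–Cl: 1 × 235 = 235
  H–H: 1 × 422 = 422
  Σ(broken) = 657 kJ
Bonds formed (products):
  H–Cl: 2 × 441 = 882
  Σ(formed) = 882 kJ
ΔH = Σ(broken) − Σ(formed) = 657 − 882 = −225 kJ
For 3× the reaction as written: 3 × (−225) = −675 kJ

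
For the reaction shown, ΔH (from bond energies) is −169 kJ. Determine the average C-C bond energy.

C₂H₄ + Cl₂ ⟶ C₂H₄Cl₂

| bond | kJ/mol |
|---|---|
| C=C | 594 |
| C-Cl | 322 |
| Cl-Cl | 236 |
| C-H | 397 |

Let D be the C-C bond energy.
Σ(broken) = 4×397 + 1×594 + 1×236 = 2418
Σ(formed) = 1×D + 2×322 + 4×397 = 2232 + D
ΔH = Σ(broken) − Σ(formed) = (2418) − (2232 + D) = +186 − D
Setting this equal to −169 kJ gives D = 355 kJ/mol.

D(C-C) ≈ 355 kJ/mol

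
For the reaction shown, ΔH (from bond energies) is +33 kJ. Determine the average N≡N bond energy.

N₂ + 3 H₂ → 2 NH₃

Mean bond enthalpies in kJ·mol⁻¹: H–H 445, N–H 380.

D(N≡N) ≈ 978 kJ/mol

Let D be the N≡N bond energy.
Σ(broken) = 3×445 + 1×D = 1335 + D
Σ(formed) = 6×380 = 2280
ΔH = Σ(broken) − Σ(formed) = (1335 + D) − (2280) = −945 + D
Setting this equal to +33 kJ gives D = 978 kJ/mol.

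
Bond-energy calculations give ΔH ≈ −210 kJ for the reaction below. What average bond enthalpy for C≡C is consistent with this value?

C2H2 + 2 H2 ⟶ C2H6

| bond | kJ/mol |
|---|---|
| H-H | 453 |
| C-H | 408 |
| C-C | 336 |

D(C≡C) ≈ 852 kJ/mol

Let D be the C≡C bond energy.
Σ(broken) = 1×D + 2×408 + 2×453 = 1722 + D
Σ(formed) = 1×336 + 6×408 = 2784
ΔH = Σ(broken) − Σ(formed) = (1722 + D) − (2784) = −1062 + D
Setting this equal to −210 kJ gives D = 852 kJ/mol.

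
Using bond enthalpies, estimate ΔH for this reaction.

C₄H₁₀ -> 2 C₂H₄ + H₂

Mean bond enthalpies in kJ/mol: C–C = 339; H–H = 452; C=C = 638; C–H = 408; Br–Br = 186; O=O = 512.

Bonds broken (reactants):
  C–C: 3 × 339 = 1017
  C–H: 10 × 408 = 4080
  Σ(broken) = 5097 kJ
Bonds formed (products):
  C–H: 8 × 408 = 3264
  C=C: 2 × 638 = 1276
  H–H: 1 × 452 = 452
  Σ(formed) = 4992 kJ
ΔH = Σ(broken) − Σ(formed) = 5097 − 4992 = +105 kJ

ΔH ≈ +105 kJ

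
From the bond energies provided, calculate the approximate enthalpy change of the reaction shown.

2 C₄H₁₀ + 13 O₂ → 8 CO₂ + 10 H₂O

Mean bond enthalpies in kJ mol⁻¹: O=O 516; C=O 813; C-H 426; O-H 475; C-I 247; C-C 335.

Bonds broken (reactants):
  C-C: 6 × 335 = 2010
  C-H: 20 × 426 = 8520
  O=O: 13 × 516 = 6708
  Σ(broken) = 17238 kJ
Bonds formed (products):
  C=O: 16 × 813 = 13008
  O-H: 20 × 475 = 9500
  Σ(formed) = 22508 kJ
ΔH = Σ(broken) − Σ(formed) = 17238 − 22508 = −5270 kJ

ΔH ≈ −5270 kJ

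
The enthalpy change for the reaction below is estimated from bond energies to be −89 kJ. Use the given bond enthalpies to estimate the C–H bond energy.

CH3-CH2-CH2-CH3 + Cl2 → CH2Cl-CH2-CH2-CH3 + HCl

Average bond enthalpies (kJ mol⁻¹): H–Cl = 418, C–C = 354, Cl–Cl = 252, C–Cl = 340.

Let D be the C–H bond energy.
Σ(broken) = 3×354 + 10×D + 1×252 = 1314 + 10D
Σ(formed) = 3×354 + 1×340 + 9×D + 1×418 = 1820 + 9D
ΔH = Σ(broken) − Σ(formed) = (1314 + 10D) − (1820 + 9D) = −506 + D
Setting this equal to −89 kJ gives D = 417 kJ/mol.

D(C–H) ≈ 417 kJ/mol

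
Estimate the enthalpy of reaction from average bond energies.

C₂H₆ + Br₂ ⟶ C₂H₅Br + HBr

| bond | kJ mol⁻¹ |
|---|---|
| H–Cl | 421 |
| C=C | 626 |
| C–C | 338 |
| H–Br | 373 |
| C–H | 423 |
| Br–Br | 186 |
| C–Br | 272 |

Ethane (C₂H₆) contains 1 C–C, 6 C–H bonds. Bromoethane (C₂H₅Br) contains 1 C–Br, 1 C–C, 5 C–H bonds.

ΔH ≈ −36 kJ

Bonds broken (reactants):
  Br–Br: 1 × 186 = 186
  C–C: 1 × 338 = 338
  C–H: 6 × 423 = 2538
  Σ(broken) = 3062 kJ
Bonds formed (products):
  C–Br: 1 × 272 = 272
  C–C: 1 × 338 = 338
  C–H: 5 × 423 = 2115
  H–Br: 1 × 373 = 373
  Σ(formed) = 3098 kJ
ΔH = Σ(broken) − Σ(formed) = 3062 − 3098 = −36 kJ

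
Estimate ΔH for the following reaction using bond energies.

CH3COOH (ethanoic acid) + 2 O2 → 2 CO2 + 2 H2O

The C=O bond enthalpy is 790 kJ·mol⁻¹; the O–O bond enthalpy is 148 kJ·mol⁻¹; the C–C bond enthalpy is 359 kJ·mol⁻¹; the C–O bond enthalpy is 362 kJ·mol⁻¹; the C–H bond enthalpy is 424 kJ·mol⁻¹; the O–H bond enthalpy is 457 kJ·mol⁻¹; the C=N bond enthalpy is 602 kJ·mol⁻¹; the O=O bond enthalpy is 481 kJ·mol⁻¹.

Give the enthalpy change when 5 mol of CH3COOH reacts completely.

Bonds broken (reactants):
  C–C: 1 × 359 = 359
  C–H: 3 × 424 = 1272
  C–O: 1 × 362 = 362
  C=O: 1 × 790 = 790
  O–H: 1 × 457 = 457
  O=O: 2 × 481 = 962
  Σ(broken) = 4202 kJ
Bonds formed (products):
  C=O: 4 × 790 = 3160
  O–H: 4 × 457 = 1828
  Σ(formed) = 4988 kJ
ΔH = Σ(broken) − Σ(formed) = 4202 − 4988 = −786 kJ
For 5× the reaction as written: 5 × (−786) = −3930 kJ

ΔH = −3930 kJ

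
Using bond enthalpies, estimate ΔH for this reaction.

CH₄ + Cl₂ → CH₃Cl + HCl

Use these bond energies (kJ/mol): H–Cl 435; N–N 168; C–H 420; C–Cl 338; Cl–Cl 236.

Bonds broken (reactants):
  C–H: 4 × 420 = 1680
  Cl–Cl: 1 × 236 = 236
  Σ(broken) = 1916 kJ
Bonds formed (products):
  C–Cl: 1 × 338 = 338
  C–H: 3 × 420 = 1260
  H–Cl: 1 × 435 = 435
  Σ(formed) = 2033 kJ
ΔH = Σ(broken) − Σ(formed) = 1916 − 2033 = −117 kJ

ΔH ≈ −117 kJ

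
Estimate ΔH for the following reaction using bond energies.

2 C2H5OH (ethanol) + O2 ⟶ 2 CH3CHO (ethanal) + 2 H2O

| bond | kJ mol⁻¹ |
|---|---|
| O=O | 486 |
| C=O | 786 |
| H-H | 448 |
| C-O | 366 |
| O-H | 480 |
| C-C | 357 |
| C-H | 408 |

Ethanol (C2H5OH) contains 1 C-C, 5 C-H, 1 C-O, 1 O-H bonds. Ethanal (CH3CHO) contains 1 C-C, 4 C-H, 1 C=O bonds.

Bonds broken (reactants):
  C-C: 2 × 357 = 714
  C-H: 10 × 408 = 4080
  C-O: 2 × 366 = 732
  O-H: 2 × 480 = 960
  O=O: 1 × 486 = 486
  Σ(broken) = 6972 kJ
Bonds formed (products):
  C-C: 2 × 357 = 714
  C-H: 8 × 408 = 3264
  C=O: 2 × 786 = 1572
  O-H: 4 × 480 = 1920
  Σ(formed) = 7470 kJ
ΔH = Σ(broken) − Σ(formed) = 6972 − 7470 = −498 kJ

ΔH ≈ −498 kJ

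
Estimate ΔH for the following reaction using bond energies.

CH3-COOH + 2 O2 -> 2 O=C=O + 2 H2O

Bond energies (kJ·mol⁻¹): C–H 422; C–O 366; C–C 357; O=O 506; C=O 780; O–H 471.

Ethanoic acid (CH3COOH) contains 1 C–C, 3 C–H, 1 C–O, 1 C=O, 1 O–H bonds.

Bonds broken (reactants):
  C–C: 1 × 357 = 357
  C–H: 3 × 422 = 1266
  C–O: 1 × 366 = 366
  C=O: 1 × 780 = 780
  O–H: 1 × 471 = 471
  O=O: 2 × 506 = 1012
  Σ(broken) = 4252 kJ
Bonds formed (products):
  C=O: 4 × 780 = 3120
  O–H: 4 × 471 = 1884
  Σ(formed) = 5004 kJ
ΔH = Σ(broken) − Σ(formed) = 4252 − 5004 = −752 kJ

ΔH ≈ −752 kJ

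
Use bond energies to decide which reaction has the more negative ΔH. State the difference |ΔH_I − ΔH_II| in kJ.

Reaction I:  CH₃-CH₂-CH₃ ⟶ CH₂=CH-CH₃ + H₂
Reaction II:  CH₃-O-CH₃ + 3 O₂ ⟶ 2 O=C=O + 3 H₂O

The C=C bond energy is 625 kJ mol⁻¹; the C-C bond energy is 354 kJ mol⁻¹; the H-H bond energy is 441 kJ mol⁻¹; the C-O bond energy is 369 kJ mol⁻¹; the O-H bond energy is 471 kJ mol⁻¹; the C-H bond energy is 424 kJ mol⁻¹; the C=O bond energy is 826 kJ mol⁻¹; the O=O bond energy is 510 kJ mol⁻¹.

Reaction I:
  Bonds broken (reactants):
    C-C: 2 × 354 = 708
    C-H: 8 × 424 = 3392
    Σ(broken) = 4100 kJ
  Bonds formed (products):
    C-C: 1 × 354 = 354
    C-H: 6 × 424 = 2544
    C=C: 1 × 625 = 625
    H-H: 1 × 441 = 441
    Σ(formed) = 3964 kJ
  ΔH_I = 4100 − 3964 = +136 kJ
Reaction II:
  Bonds broken (reactants):
    C-H: 6 × 424 = 2544
    C-O: 2 × 369 = 738
    O=O: 3 × 510 = 1530
    Σ(broken) = 4812 kJ
  Bonds formed (products):
    C=O: 4 × 826 = 3304
    O-H: 6 × 471 = 2826
    Σ(formed) = 6130 kJ
  ΔH_II = 4812 − 6130 = −1318 kJ
ΔH_I − ΔH_II = +1454 kJ, so reaction II has the more negative ΔH; |ΔH_I − ΔH_II| = 1454 kJ.

Reaction II, by 1454 kJ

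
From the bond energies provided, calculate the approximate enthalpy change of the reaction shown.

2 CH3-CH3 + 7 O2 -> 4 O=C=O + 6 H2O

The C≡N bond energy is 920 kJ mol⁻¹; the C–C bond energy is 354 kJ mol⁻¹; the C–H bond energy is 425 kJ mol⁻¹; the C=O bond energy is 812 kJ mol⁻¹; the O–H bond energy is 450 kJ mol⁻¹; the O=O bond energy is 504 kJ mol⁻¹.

Bonds broken (reactants):
  C–C: 2 × 354 = 708
  C–H: 12 × 425 = 5100
  O=O: 7 × 504 = 3528
  Σ(broken) = 9336 kJ
Bonds formed (products):
  C=O: 8 × 812 = 6496
  O–H: 12 × 450 = 5400
  Σ(formed) = 11896 kJ
ΔH = Σ(broken) − Σ(formed) = 9336 − 11896 = −2560 kJ

ΔH ≈ −2560 kJ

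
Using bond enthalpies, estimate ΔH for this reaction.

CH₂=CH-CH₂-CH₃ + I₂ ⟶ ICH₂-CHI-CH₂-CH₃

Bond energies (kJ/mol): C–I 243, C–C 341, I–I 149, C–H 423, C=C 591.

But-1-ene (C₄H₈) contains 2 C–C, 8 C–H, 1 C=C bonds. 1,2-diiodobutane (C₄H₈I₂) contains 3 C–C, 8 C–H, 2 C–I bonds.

ΔH ≈ −87 kJ

Bonds broken (reactants):
  C–C: 2 × 341 = 682
  C–H: 8 × 423 = 3384
  C=C: 1 × 591 = 591
  I–I: 1 × 149 = 149
  Σ(broken) = 4806 kJ
Bonds formed (products):
  C–C: 3 × 341 = 1023
  C–H: 8 × 423 = 3384
  C–I: 2 × 243 = 486
  Σ(formed) = 4893 kJ
ΔH = Σ(broken) − Σ(formed) = 4806 − 4893 = −87 kJ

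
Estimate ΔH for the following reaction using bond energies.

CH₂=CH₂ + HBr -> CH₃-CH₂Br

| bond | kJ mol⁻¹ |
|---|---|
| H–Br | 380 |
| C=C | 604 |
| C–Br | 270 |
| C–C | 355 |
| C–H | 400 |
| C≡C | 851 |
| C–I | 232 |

ΔH ≈ −41 kJ

Bonds broken (reactants):
  C–H: 4 × 400 = 1600
  C=C: 1 × 604 = 604
  H–Br: 1 × 380 = 380
  Σ(broken) = 2584 kJ
Bonds formed (products):
  C–Br: 1 × 270 = 270
  C–C: 1 × 355 = 355
  C–H: 5 × 400 = 2000
  Σ(formed) = 2625 kJ
ΔH = Σ(broken) − Σ(formed) = 2584 − 2625 = −41 kJ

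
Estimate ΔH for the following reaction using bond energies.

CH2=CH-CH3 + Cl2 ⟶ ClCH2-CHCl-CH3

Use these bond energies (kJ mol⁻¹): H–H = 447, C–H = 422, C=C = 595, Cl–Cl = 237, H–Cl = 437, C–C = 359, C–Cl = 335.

Bonds broken (reactants):
  C–C: 1 × 359 = 359
  C–H: 6 × 422 = 2532
  C=C: 1 × 595 = 595
  Cl–Cl: 1 × 237 = 237
  Σ(broken) = 3723 kJ
Bonds formed (products):
  C–C: 2 × 359 = 718
  C–Cl: 2 × 335 = 670
  C–H: 6 × 422 = 2532
  Σ(formed) = 3920 kJ
ΔH = Σ(broken) − Σ(formed) = 3723 − 3920 = −197 kJ

ΔH ≈ −197 kJ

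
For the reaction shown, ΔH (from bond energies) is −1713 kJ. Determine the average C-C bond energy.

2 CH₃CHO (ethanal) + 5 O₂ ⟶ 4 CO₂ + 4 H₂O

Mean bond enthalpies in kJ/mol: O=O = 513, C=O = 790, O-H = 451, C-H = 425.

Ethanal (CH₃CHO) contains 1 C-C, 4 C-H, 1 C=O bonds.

D(C-C) ≈ 335 kJ/mol

Let D be the C-C bond energy.
Σ(broken) = 2×D + 8×425 + 2×790 + 5×513 = 7545 + 2D
Σ(formed) = 8×790 + 8×451 = 9928
ΔH = Σ(broken) − Σ(formed) = (7545 + 2D) − (9928) = −2383 + 2D
Setting this equal to −1713 kJ gives 2D = 670, so D = 335 kJ/mol.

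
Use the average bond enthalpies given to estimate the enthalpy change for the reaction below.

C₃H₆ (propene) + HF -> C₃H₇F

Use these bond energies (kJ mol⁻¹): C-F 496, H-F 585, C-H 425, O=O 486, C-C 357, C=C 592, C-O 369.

ΔH ≈ −101 kJ

Bonds broken (reactants):
  C-C: 1 × 357 = 357
  C-H: 6 × 425 = 2550
  C=C: 1 × 592 = 592
  H-F: 1 × 585 = 585
  Σ(broken) = 4084 kJ
Bonds formed (products):
  C-C: 2 × 357 = 714
  C-F: 1 × 496 = 496
  C-H: 7 × 425 = 2975
  Σ(formed) = 4185 kJ
ΔH = Σ(broken) − Σ(formed) = 4084 − 4185 = −101 kJ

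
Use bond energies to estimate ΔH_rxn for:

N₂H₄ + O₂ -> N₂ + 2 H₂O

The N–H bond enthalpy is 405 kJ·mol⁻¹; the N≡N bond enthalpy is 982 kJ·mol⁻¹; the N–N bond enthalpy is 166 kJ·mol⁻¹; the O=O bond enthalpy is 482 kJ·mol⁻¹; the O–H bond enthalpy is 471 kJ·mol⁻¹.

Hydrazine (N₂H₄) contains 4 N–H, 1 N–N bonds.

ΔH ≈ −598 kJ

Bonds broken (reactants):
  N–H: 4 × 405 = 1620
  N–N: 1 × 166 = 166
  O=O: 1 × 482 = 482
  Σ(broken) = 2268 kJ
Bonds formed (products):
  N≡N: 1 × 982 = 982
  O–H: 4 × 471 = 1884
  Σ(formed) = 2866 kJ
ΔH = Σ(broken) − Σ(formed) = 2268 − 2866 = −598 kJ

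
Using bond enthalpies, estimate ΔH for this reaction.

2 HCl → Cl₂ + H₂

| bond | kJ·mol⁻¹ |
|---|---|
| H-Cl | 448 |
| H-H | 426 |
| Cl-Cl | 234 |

Bonds broken (reactants):
  H-Cl: 2 × 448 = 896
  Σ(broken) = 896 kJ
Bonds formed (products):
  Cl-Cl: 1 × 234 = 234
  H-H: 1 × 426 = 426
  Σ(formed) = 660 kJ
ΔH = Σ(broken) − Σ(formed) = 896 − 660 = +236 kJ

ΔH ≈ +236 kJ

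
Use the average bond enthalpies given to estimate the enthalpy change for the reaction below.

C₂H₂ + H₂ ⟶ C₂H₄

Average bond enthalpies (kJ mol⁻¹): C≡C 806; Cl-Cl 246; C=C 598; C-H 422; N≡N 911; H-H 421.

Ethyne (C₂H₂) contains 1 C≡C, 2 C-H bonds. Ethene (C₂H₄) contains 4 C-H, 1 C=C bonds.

Bonds broken (reactants):
  C≡C: 1 × 806 = 806
  C-H: 2 × 422 = 844
  H-H: 1 × 421 = 421
  Σ(broken) = 2071 kJ
Bonds formed (products):
  C-H: 4 × 422 = 1688
  C=C: 1 × 598 = 598
  Σ(formed) = 2286 kJ
ΔH = Σ(broken) − Σ(formed) = 2071 − 2286 = −215 kJ

ΔH ≈ −215 kJ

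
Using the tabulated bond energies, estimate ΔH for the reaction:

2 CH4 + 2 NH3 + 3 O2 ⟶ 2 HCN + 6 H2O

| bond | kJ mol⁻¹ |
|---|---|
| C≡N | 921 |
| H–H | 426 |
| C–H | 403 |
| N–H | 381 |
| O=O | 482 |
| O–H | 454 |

Bonds broken (reactants):
  C–H: 8 × 403 = 3224
  N–H: 6 × 381 = 2286
  O=O: 3 × 482 = 1446
  Σ(broken) = 6956 kJ
Bonds formed (products):
  C≡N: 2 × 921 = 1842
  C–H: 2 × 403 = 806
  O–H: 12 × 454 = 5448
  Σ(formed) = 8096 kJ
ΔH = Σ(broken) − Σ(formed) = 6956 − 8096 = −1140 kJ

ΔH ≈ −1140 kJ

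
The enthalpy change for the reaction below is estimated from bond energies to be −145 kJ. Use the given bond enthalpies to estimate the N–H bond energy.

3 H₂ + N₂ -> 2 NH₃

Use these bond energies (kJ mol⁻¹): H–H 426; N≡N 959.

D(N–H) ≈ 397 kJ/mol

Let D be the N–H bond energy.
Σ(broken) = 3×426 + 1×959 = 2237
Σ(formed) = 6×D = 6D
ΔH = Σ(broken) − Σ(formed) = (2237) − (6D) = +2237 − 6D
Setting this equal to −145 kJ gives 6D = 2382, so D = 397 kJ/mol.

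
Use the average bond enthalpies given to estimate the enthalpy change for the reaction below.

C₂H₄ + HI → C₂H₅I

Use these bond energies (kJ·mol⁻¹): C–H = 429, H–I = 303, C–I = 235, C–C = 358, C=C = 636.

ΔH ≈ −83 kJ

Bonds broken (reactants):
  C–H: 4 × 429 = 1716
  C=C: 1 × 636 = 636
  H–I: 1 × 303 = 303
  Σ(broken) = 2655 kJ
Bonds formed (products):
  C–C: 1 × 358 = 358
  C–H: 5 × 429 = 2145
  C–I: 1 × 235 = 235
  Σ(formed) = 2738 kJ
ΔH = Σ(broken) − Σ(formed) = 2655 − 2738 = −83 kJ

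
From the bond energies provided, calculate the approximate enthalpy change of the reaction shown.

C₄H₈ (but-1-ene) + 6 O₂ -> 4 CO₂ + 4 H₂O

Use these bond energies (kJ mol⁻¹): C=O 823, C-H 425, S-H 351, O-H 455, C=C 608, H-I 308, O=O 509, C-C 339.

Bonds broken (reactants):
  C-C: 2 × 339 = 678
  C-H: 8 × 425 = 3400
  C=C: 1 × 608 = 608
  O=O: 6 × 509 = 3054
  Σ(broken) = 7740 kJ
Bonds formed (products):
  C=O: 8 × 823 = 6584
  O-H: 8 × 455 = 3640
  Σ(formed) = 10224 kJ
ΔH = Σ(broken) − Σ(formed) = 7740 − 10224 = −2484 kJ

ΔH ≈ −2484 kJ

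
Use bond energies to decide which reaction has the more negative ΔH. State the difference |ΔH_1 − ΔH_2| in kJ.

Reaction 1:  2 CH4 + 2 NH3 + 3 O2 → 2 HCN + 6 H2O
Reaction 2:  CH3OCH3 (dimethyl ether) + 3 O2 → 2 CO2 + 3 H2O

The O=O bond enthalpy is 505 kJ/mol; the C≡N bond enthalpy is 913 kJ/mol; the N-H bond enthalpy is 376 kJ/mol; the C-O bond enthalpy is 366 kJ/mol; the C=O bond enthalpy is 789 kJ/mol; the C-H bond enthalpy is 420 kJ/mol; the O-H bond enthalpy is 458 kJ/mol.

Reaction 2, by 106 kJ

Reaction 1:
  Bonds broken (reactants):
    C-H: 8 × 420 = 3360
    N-H: 6 × 376 = 2256
    O=O: 3 × 505 = 1515
    Σ(broken) = 7131 kJ
  Bonds formed (products):
    C≡N: 2 × 913 = 1826
    C-H: 2 × 420 = 840
    O-H: 12 × 458 = 5496
    Σ(formed) = 8162 kJ
  ΔH_1 = 7131 − 8162 = −1031 kJ
Reaction 2:
  Bonds broken (reactants):
    C-H: 6 × 420 = 2520
    C-O: 2 × 366 = 732
    O=O: 3 × 505 = 1515
    Σ(broken) = 4767 kJ
  Bonds formed (products):
    C=O: 4 × 789 = 3156
    O-H: 6 × 458 = 2748
    Σ(formed) = 5904 kJ
  ΔH_2 = 4767 − 5904 = −1137 kJ
ΔH_1 − ΔH_2 = +106 kJ, so reaction 2 has the more negative ΔH; |ΔH_1 − ΔH_2| = 106 kJ.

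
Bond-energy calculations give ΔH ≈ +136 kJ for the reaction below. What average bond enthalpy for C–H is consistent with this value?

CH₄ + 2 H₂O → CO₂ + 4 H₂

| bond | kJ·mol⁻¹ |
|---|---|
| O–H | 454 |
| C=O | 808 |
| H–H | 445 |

Let D be the C–H bond energy.
Σ(broken) = 4×D + 4×454 = 1816 + 4D
Σ(formed) = 2×808 + 4×445 = 3396
ΔH = Σ(broken) − Σ(formed) = (1816 + 4D) − (3396) = −1580 + 4D
Setting this equal to +136 kJ gives 4D = 1716, so D = 429 kJ/mol.

D(C–H) ≈ 429 kJ/mol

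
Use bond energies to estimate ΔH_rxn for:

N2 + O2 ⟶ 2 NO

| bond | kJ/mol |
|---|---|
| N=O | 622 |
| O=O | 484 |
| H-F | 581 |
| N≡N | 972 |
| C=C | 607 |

ΔH ≈ +212 kJ

Bonds broken (reactants):
  N≡N: 1 × 972 = 972
  O=O: 1 × 484 = 484
  Σ(broken) = 1456 kJ
Bonds formed (products):
  N=O: 2 × 622 = 1244
  Σ(formed) = 1244 kJ
ΔH = Σ(broken) − Σ(formed) = 1456 − 1244 = +212 kJ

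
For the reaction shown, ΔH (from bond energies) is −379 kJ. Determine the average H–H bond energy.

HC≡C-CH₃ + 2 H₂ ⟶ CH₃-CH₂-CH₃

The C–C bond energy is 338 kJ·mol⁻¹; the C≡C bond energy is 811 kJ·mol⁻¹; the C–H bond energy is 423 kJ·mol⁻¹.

Let D be the H–H bond energy.
Σ(broken) = 1×811 + 1×338 + 4×423 + 2×D = 2841 + 2D
Σ(formed) = 2×338 + 8×423 = 4060
ΔH = Σ(broken) − Σ(formed) = (2841 + 2D) − (4060) = −1219 + 2D
Setting this equal to −379 kJ gives 2D = 840, so D = 420 kJ/mol.

D(H–H) ≈ 420 kJ/mol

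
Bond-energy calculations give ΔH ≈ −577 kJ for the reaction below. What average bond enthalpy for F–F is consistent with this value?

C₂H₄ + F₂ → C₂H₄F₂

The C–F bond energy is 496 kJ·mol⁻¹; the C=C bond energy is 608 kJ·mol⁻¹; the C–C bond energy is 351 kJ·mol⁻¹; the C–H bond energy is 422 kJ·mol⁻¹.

D(F–F) ≈ 158 kJ/mol

Let D be the F–F bond energy.
Σ(broken) = 4×422 + 1×608 + 1×D = 2296 + D
Σ(formed) = 1×351 + 2×496 + 4×422 = 3031
ΔH = Σ(broken) − Σ(formed) = (2296 + D) − (3031) = −735 + D
Setting this equal to −577 kJ gives D = 158 kJ/mol.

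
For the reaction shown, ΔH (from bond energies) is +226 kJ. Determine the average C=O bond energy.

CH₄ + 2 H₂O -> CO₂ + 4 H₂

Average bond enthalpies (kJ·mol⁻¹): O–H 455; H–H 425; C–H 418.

Let D be the C=O bond energy.
Σ(broken) = 4×418 + 4×455 = 3492
Σ(formed) = 2×D + 4×425 = 1700 + 2D
ΔH = Σ(broken) − Σ(formed) = (3492) − (1700 + 2D) = +1792 − 2D
Setting this equal to +226 kJ gives 2D = 1566, so D = 783 kJ/mol.

D(C=O) ≈ 783 kJ/mol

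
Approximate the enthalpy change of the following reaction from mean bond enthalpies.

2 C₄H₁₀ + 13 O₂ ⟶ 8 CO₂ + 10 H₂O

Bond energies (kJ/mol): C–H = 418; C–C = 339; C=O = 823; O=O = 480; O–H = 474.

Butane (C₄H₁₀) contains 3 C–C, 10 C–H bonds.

ΔH ≈ −6014 kJ

Bonds broken (reactants):
  C–C: 6 × 339 = 2034
  C–H: 20 × 418 = 8360
  O=O: 13 × 480 = 6240
  Σ(broken) = 16634 kJ
Bonds formed (products):
  C=O: 16 × 823 = 13168
  O–H: 20 × 474 = 9480
  Σ(formed) = 22648 kJ
ΔH = Σ(broken) − Σ(formed) = 16634 − 22648 = −6014 kJ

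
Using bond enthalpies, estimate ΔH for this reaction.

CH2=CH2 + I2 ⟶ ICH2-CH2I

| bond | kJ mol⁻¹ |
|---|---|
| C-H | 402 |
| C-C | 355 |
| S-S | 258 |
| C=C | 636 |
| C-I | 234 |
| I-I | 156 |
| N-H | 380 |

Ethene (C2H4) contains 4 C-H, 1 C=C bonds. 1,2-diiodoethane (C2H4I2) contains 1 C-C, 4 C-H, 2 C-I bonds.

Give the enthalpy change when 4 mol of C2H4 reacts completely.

Bonds broken (reactants):
  C-H: 4 × 402 = 1608
  C=C: 1 × 636 = 636
  I-I: 1 × 156 = 156
  Σ(broken) = 2400 kJ
Bonds formed (products):
  C-C: 1 × 355 = 355
  C-H: 4 × 402 = 1608
  C-I: 2 × 234 = 468
  Σ(formed) = 2431 kJ
ΔH = Σ(broken) − Σ(formed) = 2400 − 2431 = −31 kJ
For 4× the reaction as written: 4 × (−31) = −124 kJ

ΔH = −124 kJ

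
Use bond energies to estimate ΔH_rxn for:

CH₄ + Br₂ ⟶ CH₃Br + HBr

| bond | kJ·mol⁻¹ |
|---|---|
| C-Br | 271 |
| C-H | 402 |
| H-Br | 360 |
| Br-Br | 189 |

ΔH ≈ −40 kJ

Bonds broken (reactants):
  Br-Br: 1 × 189 = 189
  C-H: 4 × 402 = 1608
  Σ(broken) = 1797 kJ
Bonds formed (products):
  C-Br: 1 × 271 = 271
  C-H: 3 × 402 = 1206
  H-Br: 1 × 360 = 360
  Σ(formed) = 1837 kJ
ΔH = Σ(broken) − Σ(formed) = 1797 − 1837 = −40 kJ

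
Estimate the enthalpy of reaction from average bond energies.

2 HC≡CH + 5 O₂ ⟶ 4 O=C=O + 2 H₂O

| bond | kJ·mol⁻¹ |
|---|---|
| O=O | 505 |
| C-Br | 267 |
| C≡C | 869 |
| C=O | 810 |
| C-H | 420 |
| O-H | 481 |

ΔH ≈ −2461 kJ

Bonds broken (reactants):
  C≡C: 2 × 869 = 1738
  C-H: 4 × 420 = 1680
  O=O: 5 × 505 = 2525
  Σ(broken) = 5943 kJ
Bonds formed (products):
  C=O: 8 × 810 = 6480
  O-H: 4 × 481 = 1924
  Σ(formed) = 8404 kJ
ΔH = Σ(broken) − Σ(formed) = 5943 − 8404 = −2461 kJ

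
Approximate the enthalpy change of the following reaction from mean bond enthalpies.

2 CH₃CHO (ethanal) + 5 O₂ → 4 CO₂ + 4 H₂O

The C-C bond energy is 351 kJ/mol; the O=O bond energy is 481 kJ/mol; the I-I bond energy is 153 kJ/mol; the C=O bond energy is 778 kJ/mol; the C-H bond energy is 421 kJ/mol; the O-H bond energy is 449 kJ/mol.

ΔH ≈ −1785 kJ

Bonds broken (reactants):
  C-C: 2 × 351 = 702
  C-H: 8 × 421 = 3368
  C=O: 2 × 778 = 1556
  O=O: 5 × 481 = 2405
  Σ(broken) = 8031 kJ
Bonds formed (products):
  C=O: 8 × 778 = 6224
  O-H: 8 × 449 = 3592
  Σ(formed) = 9816 kJ
ΔH = Σ(broken) − Σ(formed) = 8031 − 9816 = −1785 kJ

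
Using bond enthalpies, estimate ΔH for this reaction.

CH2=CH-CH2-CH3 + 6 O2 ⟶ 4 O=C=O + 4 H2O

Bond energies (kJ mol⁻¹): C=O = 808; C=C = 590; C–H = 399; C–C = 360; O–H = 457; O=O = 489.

ΔH ≈ −2684 kJ

Bonds broken (reactants):
  C–C: 2 × 360 = 720
  C–H: 8 × 399 = 3192
  C=C: 1 × 590 = 590
  O=O: 6 × 489 = 2934
  Σ(broken) = 7436 kJ
Bonds formed (products):
  C=O: 8 × 808 = 6464
  O–H: 8 × 457 = 3656
  Σ(formed) = 10120 kJ
ΔH = Σ(broken) − Σ(formed) = 7436 − 10120 = −2684 kJ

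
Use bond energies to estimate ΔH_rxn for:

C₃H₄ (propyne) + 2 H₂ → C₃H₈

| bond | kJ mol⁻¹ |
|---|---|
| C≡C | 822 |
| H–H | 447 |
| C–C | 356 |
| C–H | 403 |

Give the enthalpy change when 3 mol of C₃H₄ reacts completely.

ΔH = −756 kJ

Bonds broken (reactants):
  C≡C: 1 × 822 = 822
  C–C: 1 × 356 = 356
  C–H: 4 × 403 = 1612
  H–H: 2 × 447 = 894
  Σ(broken) = 3684 kJ
Bonds formed (products):
  C–C: 2 × 356 = 712
  C–H: 8 × 403 = 3224
  Σ(formed) = 3936 kJ
ΔH = Σ(broken) − Σ(formed) = 3684 − 3936 = −252 kJ
For 3× the reaction as written: 3 × (−252) = −756 kJ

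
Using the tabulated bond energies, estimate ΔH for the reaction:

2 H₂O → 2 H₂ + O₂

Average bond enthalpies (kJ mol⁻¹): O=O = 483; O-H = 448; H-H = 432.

Bonds broken (reactants):
  O-H: 4 × 448 = 1792
  Σ(broken) = 1792 kJ
Bonds formed (products):
  H-H: 2 × 432 = 864
  O=O: 1 × 483 = 483
  Σ(formed) = 1347 kJ
ΔH = Σ(broken) − Σ(formed) = 1792 − 1347 = +445 kJ

ΔH ≈ +445 kJ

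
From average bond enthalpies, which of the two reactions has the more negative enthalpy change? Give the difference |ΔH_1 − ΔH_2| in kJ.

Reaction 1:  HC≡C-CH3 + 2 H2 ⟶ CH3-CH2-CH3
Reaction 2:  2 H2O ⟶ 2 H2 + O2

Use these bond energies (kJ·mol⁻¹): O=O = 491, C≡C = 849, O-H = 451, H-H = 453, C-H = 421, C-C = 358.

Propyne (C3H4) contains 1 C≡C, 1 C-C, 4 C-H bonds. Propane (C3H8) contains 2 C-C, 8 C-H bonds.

Reaction 1, by 694 kJ

Reaction 1:
  Bonds broken (reactants):
    C≡C: 1 × 849 = 849
    C-C: 1 × 358 = 358
    C-H: 4 × 421 = 1684
    H-H: 2 × 453 = 906
    Σ(broken) = 3797 kJ
  Bonds formed (products):
    C-C: 2 × 358 = 716
    C-H: 8 × 421 = 3368
    Σ(formed) = 4084 kJ
  ΔH_1 = 3797 − 4084 = −287 kJ
Reaction 2:
  Bonds broken (reactants):
    O-H: 4 × 451 = 1804
    Σ(broken) = 1804 kJ
  Bonds formed (products):
    H-H: 2 × 453 = 906
    O=O: 1 × 491 = 491
    Σ(formed) = 1397 kJ
  ΔH_2 = 1804 − 1397 = +407 kJ
ΔH_1 − ΔH_2 = −694 kJ, so reaction 1 has the more negative ΔH; |ΔH_1 − ΔH_2| = 694 kJ.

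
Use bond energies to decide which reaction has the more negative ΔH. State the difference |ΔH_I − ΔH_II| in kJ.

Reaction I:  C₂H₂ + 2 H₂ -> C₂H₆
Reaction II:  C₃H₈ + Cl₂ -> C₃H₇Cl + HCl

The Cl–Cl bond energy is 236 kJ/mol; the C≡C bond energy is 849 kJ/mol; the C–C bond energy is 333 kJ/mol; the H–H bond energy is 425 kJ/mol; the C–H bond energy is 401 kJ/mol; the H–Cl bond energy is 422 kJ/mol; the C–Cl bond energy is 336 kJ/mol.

Reaction I:
  Bonds broken (reactants):
    C≡C: 1 × 849 = 849
    C–H: 2 × 401 = 802
    H–H: 2 × 425 = 850
    Σ(broken) = 2501 kJ
  Bonds formed (products):
    C–C: 1 × 333 = 333
    C–H: 6 × 401 = 2406
    Σ(formed) = 2739 kJ
  ΔH_I = 2501 − 2739 = −238 kJ
Reaction II:
  Bonds broken (reactants):
    C–C: 2 × 333 = 666
    C–H: 8 × 401 = 3208
    Cl–Cl: 1 × 236 = 236
    Σ(broken) = 4110 kJ
  Bonds formed (products):
    C–C: 2 × 333 = 666
    C–Cl: 1 × 336 = 336
    C–H: 7 × 401 = 2807
    H–Cl: 1 × 422 = 422
    Σ(formed) = 4231 kJ
  ΔH_II = 4110 − 4231 = −121 kJ
ΔH_I − ΔH_II = −117 kJ, so reaction I has the more negative ΔH; |ΔH_I − ΔH_II| = 117 kJ.

Reaction I, by 117 kJ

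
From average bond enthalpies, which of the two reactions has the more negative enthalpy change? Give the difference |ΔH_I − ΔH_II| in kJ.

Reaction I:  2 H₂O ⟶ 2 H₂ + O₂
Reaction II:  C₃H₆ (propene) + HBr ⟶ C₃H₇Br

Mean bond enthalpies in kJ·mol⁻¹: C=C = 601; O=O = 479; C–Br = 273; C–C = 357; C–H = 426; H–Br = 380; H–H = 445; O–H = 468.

Reaction I:
  Bonds broken (reactants):
    O–H: 4 × 468 = 1872
    Σ(broken) = 1872 kJ
  Bonds formed (products):
    H–H: 2 × 445 = 890
    O=O: 1 × 479 = 479
    Σ(formed) = 1369 kJ
  ΔH_I = 1872 − 1369 = +503 kJ
Reaction II:
  Bonds broken (reactants):
    C–C: 1 × 357 = 357
    C–H: 6 × 426 = 2556
    C=C: 1 × 601 = 601
    H–Br: 1 × 380 = 380
    Σ(broken) = 3894 kJ
  Bonds formed (products):
    C–Br: 1 × 273 = 273
    C–C: 2 × 357 = 714
    C–H: 7 × 426 = 2982
    Σ(formed) = 3969 kJ
  ΔH_II = 3894 − 3969 = −75 kJ
ΔH_I − ΔH_II = +578 kJ, so reaction II has the more negative ΔH; |ΔH_I − ΔH_II| = 578 kJ.

Reaction II, by 578 kJ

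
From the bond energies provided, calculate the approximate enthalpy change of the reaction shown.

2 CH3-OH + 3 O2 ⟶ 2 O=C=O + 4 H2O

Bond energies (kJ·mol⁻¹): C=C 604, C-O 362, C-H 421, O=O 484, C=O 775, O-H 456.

ΔH ≈ −1134 kJ

Bonds broken (reactants):
  C-H: 6 × 421 = 2526
  C-O: 2 × 362 = 724
  O-H: 2 × 456 = 912
  O=O: 3 × 484 = 1452
  Σ(broken) = 5614 kJ
Bonds formed (products):
  C=O: 4 × 775 = 3100
  O-H: 8 × 456 = 3648
  Σ(formed) = 6748 kJ
ΔH = Σ(broken) − Σ(formed) = 5614 − 6748 = −1134 kJ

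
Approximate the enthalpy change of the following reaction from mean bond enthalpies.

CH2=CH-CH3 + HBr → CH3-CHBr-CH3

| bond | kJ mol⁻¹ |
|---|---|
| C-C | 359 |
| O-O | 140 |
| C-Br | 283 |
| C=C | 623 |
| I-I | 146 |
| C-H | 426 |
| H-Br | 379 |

Bonds broken (reactants):
  C-C: 1 × 359 = 359
  C-H: 6 × 426 = 2556
  C=C: 1 × 623 = 623
  H-Br: 1 × 379 = 379
  Σ(broken) = 3917 kJ
Bonds formed (products):
  C-Br: 1 × 283 = 283
  C-C: 2 × 359 = 718
  C-H: 7 × 426 = 2982
  Σ(formed) = 3983 kJ
ΔH = Σ(broken) − Σ(formed) = 3917 − 3983 = −66 kJ

ΔH ≈ −66 kJ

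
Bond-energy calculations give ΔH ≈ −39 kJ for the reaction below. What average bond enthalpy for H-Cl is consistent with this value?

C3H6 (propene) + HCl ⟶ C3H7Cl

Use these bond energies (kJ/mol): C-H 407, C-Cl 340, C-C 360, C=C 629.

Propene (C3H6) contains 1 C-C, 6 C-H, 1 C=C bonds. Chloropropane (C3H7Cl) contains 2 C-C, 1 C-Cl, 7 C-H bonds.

Let D be the H-Cl bond energy.
Σ(broken) = 1×360 + 6×407 + 1×629 + 1×D = 3431 + D
Σ(formed) = 2×360 + 1×340 + 7×407 = 3909
ΔH = Σ(broken) − Σ(formed) = (3431 + D) − (3909) = −478 + D
Setting this equal to −39 kJ gives D = 439 kJ/mol.

D(H-Cl) ≈ 439 kJ/mol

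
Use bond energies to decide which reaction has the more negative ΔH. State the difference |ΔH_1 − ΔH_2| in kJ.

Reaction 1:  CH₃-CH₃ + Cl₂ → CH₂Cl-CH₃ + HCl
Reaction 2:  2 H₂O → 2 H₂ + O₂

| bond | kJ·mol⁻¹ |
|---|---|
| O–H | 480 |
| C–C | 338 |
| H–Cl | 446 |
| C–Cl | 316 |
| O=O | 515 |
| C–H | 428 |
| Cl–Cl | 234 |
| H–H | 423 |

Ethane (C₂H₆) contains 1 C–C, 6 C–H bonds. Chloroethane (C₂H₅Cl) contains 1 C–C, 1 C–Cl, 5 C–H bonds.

Reaction 1:
  Bonds broken (reactants):
    C–C: 1 × 338 = 338
    C–H: 6 × 428 = 2568
    Cl–Cl: 1 × 234 = 234
    Σ(broken) = 3140 kJ
  Bonds formed (products):
    C–C: 1 × 338 = 338
    C–Cl: 1 × 316 = 316
    C–H: 5 × 428 = 2140
    H–Cl: 1 × 446 = 446
    Σ(formed) = 3240 kJ
  ΔH_1 = 3140 − 3240 = −100 kJ
Reaction 2:
  Bonds broken (reactants):
    O–H: 4 × 480 = 1920
    Σ(broken) = 1920 kJ
  Bonds formed (products):
    H–H: 2 × 423 = 846
    O=O: 1 × 515 = 515
    Σ(formed) = 1361 kJ
  ΔH_2 = 1920 − 1361 = +559 kJ
ΔH_1 − ΔH_2 = −659 kJ, so reaction 1 has the more negative ΔH; |ΔH_1 − ΔH_2| = 659 kJ.

Reaction 1, by 659 kJ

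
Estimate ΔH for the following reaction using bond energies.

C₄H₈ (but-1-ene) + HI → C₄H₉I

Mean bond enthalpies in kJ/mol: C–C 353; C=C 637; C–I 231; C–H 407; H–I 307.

Bonds broken (reactants):
  C–C: 2 × 353 = 706
  C–H: 8 × 407 = 3256
  C=C: 1 × 637 = 637
  H–I: 1 × 307 = 307
  Σ(broken) = 4906 kJ
Bonds formed (products):
  C–C: 3 × 353 = 1059
  C–H: 9 × 407 = 3663
  C–I: 1 × 231 = 231
  Σ(formed) = 4953 kJ
ΔH = Σ(broken) − Σ(formed) = 4906 − 4953 = −47 kJ

ΔH ≈ −47 kJ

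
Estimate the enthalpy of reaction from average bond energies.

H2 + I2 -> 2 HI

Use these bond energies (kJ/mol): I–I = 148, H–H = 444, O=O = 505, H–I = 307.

Bonds broken (reactants):
  H–H: 1 × 444 = 444
  I–I: 1 × 148 = 148
  Σ(broken) = 592 kJ
Bonds formed (products):
  H–I: 2 × 307 = 614
  Σ(formed) = 614 kJ
ΔH = Σ(broken) − Σ(formed) = 592 − 614 = −22 kJ

ΔH ≈ −22 kJ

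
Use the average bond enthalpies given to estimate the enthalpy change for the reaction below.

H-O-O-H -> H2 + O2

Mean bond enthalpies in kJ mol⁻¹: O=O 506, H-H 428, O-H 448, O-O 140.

ΔH ≈ +102 kJ

Bonds broken (reactants):
  O-H: 2 × 448 = 896
  O-O: 1 × 140 = 140
  Σ(broken) = 1036 kJ
Bonds formed (products):
  H-H: 1 × 428 = 428
  O=O: 1 × 506 = 506
  Σ(formed) = 934 kJ
ΔH = Σ(broken) − Σ(formed) = 1036 − 934 = +102 kJ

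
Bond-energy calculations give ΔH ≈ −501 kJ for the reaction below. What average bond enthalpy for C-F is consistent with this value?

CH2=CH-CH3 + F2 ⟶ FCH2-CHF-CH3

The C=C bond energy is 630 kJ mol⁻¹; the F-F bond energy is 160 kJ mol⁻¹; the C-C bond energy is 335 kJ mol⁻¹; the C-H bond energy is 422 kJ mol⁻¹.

Let D be the C-F bond energy.
Σ(broken) = 1×335 + 6×422 + 1×630 + 1×160 = 3657
Σ(formed) = 2×335 + 2×D + 6×422 = 3202 + 2D
ΔH = Σ(broken) − Σ(formed) = (3657) − (3202 + 2D) = +455 − 2D
Setting this equal to −501 kJ gives 2D = 956, so D = 478 kJ/mol.

D(C-F) ≈ 478 kJ/mol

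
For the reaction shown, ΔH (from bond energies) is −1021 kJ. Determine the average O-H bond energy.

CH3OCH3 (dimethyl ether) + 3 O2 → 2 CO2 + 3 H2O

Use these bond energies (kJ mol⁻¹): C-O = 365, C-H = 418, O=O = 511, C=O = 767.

D(O-H) ≈ 454 kJ/mol

Let D be the O-H bond energy.
Σ(broken) = 6×418 + 2×365 + 3×511 = 4771
Σ(formed) = 4×767 + 6×D = 3068 + 6D
ΔH = Σ(broken) − Σ(formed) = (4771) − (3068 + 6D) = +1703 − 6D
Setting this equal to −1021 kJ gives 6D = 2724, so D = 454 kJ/mol.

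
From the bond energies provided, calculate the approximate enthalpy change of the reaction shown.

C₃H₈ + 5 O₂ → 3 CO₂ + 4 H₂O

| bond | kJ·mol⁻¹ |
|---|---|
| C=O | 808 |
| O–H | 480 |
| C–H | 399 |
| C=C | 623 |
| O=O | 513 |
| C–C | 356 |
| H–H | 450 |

ΔH ≈ −2219 kJ

Bonds broken (reactants):
  C–C: 2 × 356 = 712
  C–H: 8 × 399 = 3192
  O=O: 5 × 513 = 2565
  Σ(broken) = 6469 kJ
Bonds formed (products):
  C=O: 6 × 808 = 4848
  O–H: 8 × 480 = 3840
  Σ(formed) = 8688 kJ
ΔH = Σ(broken) − Σ(formed) = 6469 − 8688 = −2219 kJ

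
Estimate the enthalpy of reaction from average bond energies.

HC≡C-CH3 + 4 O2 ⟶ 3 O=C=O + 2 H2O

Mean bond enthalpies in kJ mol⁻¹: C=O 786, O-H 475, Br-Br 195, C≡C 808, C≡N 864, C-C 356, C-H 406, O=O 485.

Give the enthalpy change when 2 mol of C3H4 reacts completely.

ΔH = −3776 kJ

Bonds broken (reactants):
  C≡C: 1 × 808 = 808
  C-C: 1 × 356 = 356
  C-H: 4 × 406 = 1624
  O=O: 4 × 485 = 1940
  Σ(broken) = 4728 kJ
Bonds formed (products):
  C=O: 6 × 786 = 4716
  O-H: 4 × 475 = 1900
  Σ(formed) = 6616 kJ
ΔH = Σ(broken) − Σ(formed) = 4728 − 6616 = −1888 kJ
For 2× the reaction as written: 2 × (−1888) = −3776 kJ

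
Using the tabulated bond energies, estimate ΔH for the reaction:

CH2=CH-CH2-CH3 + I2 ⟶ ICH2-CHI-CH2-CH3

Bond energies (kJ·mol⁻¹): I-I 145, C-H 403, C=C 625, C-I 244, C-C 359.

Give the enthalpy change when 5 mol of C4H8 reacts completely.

ΔH = −385 kJ

Bonds broken (reactants):
  C-C: 2 × 359 = 718
  C-H: 8 × 403 = 3224
  C=C: 1 × 625 = 625
  I-I: 1 × 145 = 145
  Σ(broken) = 4712 kJ
Bonds formed (products):
  C-C: 3 × 359 = 1077
  C-H: 8 × 403 = 3224
  C-I: 2 × 244 = 488
  Σ(formed) = 4789 kJ
ΔH = Σ(broken) − Σ(formed) = 4712 − 4789 = −77 kJ
For 5× the reaction as written: 5 × (−77) = −385 kJ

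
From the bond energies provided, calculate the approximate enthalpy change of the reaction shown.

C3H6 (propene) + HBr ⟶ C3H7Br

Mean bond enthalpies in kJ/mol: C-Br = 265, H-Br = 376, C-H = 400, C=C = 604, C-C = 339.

ΔH ≈ −24 kJ

Bonds broken (reactants):
  C-C: 1 × 339 = 339
  C-H: 6 × 400 = 2400
  C=C: 1 × 604 = 604
  H-Br: 1 × 376 = 376
  Σ(broken) = 3719 kJ
Bonds formed (products):
  C-Br: 1 × 265 = 265
  C-C: 2 × 339 = 678
  C-H: 7 × 400 = 2800
  Σ(formed) = 3743 kJ
ΔH = Σ(broken) − Σ(formed) = 3719 − 3743 = −24 kJ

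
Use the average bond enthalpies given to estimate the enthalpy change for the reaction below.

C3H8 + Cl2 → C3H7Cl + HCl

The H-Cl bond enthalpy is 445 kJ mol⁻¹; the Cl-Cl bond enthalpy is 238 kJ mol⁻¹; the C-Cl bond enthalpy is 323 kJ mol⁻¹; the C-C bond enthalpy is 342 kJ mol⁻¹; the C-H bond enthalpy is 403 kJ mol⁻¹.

ΔH ≈ −127 kJ

Bonds broken (reactants):
  C-C: 2 × 342 = 684
  C-H: 8 × 403 = 3224
  Cl-Cl: 1 × 238 = 238
  Σ(broken) = 4146 kJ
Bonds formed (products):
  C-C: 2 × 342 = 684
  C-Cl: 1 × 323 = 323
  C-H: 7 × 403 = 2821
  H-Cl: 1 × 445 = 445
  Σ(formed) = 4273 kJ
ΔH = Σ(broken) − Σ(formed) = 4146 − 4273 = −127 kJ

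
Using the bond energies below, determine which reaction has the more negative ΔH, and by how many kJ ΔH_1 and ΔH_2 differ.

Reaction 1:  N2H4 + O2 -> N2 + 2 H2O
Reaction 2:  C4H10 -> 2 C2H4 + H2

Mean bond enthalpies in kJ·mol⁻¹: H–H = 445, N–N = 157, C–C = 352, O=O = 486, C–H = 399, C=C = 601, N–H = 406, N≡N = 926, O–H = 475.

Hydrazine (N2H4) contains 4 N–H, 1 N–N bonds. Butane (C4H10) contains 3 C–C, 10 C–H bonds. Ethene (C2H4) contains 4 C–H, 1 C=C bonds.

Reaction 1, by 766 kJ

Reaction 1:
  Bonds broken (reactants):
    N–H: 4 × 406 = 1624
    N–N: 1 × 157 = 157
    O=O: 1 × 486 = 486
    Σ(broken) = 2267 kJ
  Bonds formed (products):
    N≡N: 1 × 926 = 926
    O–H: 4 × 475 = 1900
    Σ(formed) = 2826 kJ
  ΔH_1 = 2267 − 2826 = −559 kJ
Reaction 2:
  Bonds broken (reactants):
    C–C: 3 × 352 = 1056
    C–H: 10 × 399 = 3990
    Σ(broken) = 5046 kJ
  Bonds formed (products):
    C–H: 8 × 399 = 3192
    C=C: 2 × 601 = 1202
    H–H: 1 × 445 = 445
    Σ(formed) = 4839 kJ
  ΔH_2 = 5046 − 4839 = +207 kJ
ΔH_1 − ΔH_2 = −766 kJ, so reaction 1 has the more negative ΔH; |ΔH_1 − ΔH_2| = 766 kJ.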